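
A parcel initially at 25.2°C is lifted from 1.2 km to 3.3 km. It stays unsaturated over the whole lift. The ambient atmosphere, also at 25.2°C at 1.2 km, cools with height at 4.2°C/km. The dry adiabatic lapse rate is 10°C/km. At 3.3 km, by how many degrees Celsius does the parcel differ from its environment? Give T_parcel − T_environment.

-12.18°C (parcel cooler than environment)

Parcel:
  1200–3300 m, dry: Δz = 2.1 km ⇒ ΔT = -21°C; T = 4.2°C
Environment:
  1200–3300 m, environment: Δz = 2.1 km ⇒ ΔT = -8.82°C; T = 16.38°C
T_parcel − T_env = 4.2 − 16.38 = -12.18°C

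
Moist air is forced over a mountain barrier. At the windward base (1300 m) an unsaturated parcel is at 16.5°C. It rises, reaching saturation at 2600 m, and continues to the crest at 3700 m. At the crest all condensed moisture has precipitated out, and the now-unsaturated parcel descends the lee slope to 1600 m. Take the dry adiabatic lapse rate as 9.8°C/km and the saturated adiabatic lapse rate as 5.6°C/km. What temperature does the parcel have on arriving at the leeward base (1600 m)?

18.18°C

Dry to 2600 m: -9.8 × 1.3 km = -12.74°C, so T = 3.76°C.
Saturated to 3700 m: -5.6 × 1.1 km = -6.16°C, so T = -2.4°C.
Dry descent to 1600 m: +9.8 × 2.1 km = +20.58°C, so T = 18.18°C.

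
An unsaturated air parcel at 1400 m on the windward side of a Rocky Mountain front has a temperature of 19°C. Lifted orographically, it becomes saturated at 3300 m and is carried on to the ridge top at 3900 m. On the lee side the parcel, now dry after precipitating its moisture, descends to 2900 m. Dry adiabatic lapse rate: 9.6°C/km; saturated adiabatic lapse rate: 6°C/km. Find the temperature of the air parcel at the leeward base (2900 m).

6.76°C

Dry to 3300 m: -9.6 × 1.9 km = -18.24°C, so T = 0.76°C.
Saturated to 3900 m: -6 × 0.6 km = -3.6°C, so T = -2.84°C.
Dry descent to 2900 m: +9.6 × 1 km = +9.6°C, so T = 6.76°C.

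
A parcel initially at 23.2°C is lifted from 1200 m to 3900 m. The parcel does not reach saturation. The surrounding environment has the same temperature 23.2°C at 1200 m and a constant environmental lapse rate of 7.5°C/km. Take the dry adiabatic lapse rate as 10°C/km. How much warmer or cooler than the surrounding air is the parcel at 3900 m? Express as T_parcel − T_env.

-6.75°C (parcel cooler than environment)

Parcel:
  1200–3900 m, dry: Δz = 2.7 km ⇒ ΔT = -27°C; T = -3.8°C
Environment:
  1200–3900 m, environment: Δz = 2.7 km ⇒ ΔT = -20.25°C; T = 2.95°C
T_parcel − T_env = -3.8 − 2.95 = -6.75°C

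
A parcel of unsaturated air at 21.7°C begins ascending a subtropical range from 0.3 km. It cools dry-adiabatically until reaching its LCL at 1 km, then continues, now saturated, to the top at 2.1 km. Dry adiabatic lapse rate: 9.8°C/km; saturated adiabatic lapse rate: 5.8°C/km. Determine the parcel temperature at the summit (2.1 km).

8.46°C

300–1000 m, dry: Δz = 0.7 km ⇒ ΔT = -6.86°C; T = 14.84°C
1000–2100 m, saturated: Δz = 1.1 km ⇒ ΔT = -6.38°C; T = 8.46°C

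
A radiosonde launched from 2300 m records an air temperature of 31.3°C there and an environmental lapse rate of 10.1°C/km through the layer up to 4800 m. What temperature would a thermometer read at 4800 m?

6.05°C

2300–4800 m, environmental: Δz = 2.5 km ⇒ ΔT = -25.25°C; T = 6.05°C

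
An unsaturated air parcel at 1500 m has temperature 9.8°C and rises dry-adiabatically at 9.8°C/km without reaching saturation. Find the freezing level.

Height above start = (9.8 − 0) / 9.8 = 1 km
Altitude = 1500 m + 1000 m = 2500 m

2500 m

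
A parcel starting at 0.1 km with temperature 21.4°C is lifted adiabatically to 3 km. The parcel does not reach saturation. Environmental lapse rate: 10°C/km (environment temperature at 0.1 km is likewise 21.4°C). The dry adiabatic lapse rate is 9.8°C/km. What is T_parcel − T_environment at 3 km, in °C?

+0.58°C (parcel warmer than environment)

Parcel:
  Dry to 3000 m: -9.8 × 2.9 km = -28.42°C, so T = -7.02°C.
Environment:
  Environment to 3000 m: -10 × 2.9 km = -29°C, so T = -7.6°C.
T_parcel − T_env = -7.02 − (-7.6) = +0.58°C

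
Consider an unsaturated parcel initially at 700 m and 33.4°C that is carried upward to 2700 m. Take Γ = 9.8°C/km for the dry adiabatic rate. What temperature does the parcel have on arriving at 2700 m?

From 700 m to 2700 m (dry adiabatic): cools by 9.8 × 2 = 19.6°C, giving 13.8°C.

13.8°C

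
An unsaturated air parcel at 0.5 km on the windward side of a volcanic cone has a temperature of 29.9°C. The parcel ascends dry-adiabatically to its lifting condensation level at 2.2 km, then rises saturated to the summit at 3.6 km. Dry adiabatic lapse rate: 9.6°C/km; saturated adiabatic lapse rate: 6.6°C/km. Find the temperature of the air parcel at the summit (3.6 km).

500–2200 m, dry: Δz = 1.7 km ⇒ ΔT = -16.32°C; T = 13.58°C
2200–3600 m, saturated: Δz = 1.4 km ⇒ ΔT = -9.24°C; T = 4.34°C

4.34°C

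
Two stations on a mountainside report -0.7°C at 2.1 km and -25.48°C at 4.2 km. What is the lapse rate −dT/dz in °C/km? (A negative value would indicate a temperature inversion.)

11.8°C/km

Γ = −ΔT/Δz = (-0.7 − (-25.48)) / (4200 − 2100) m
  = 24.78°C / 2.1 km = 11.8°C/km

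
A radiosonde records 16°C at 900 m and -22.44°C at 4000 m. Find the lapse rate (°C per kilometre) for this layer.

Γ = −ΔT/Δz = (16 − (-22.44)) / (4000 − 900) m
  = 38.44°C / 3.1 km = 12.4°C/km

12.4°C/km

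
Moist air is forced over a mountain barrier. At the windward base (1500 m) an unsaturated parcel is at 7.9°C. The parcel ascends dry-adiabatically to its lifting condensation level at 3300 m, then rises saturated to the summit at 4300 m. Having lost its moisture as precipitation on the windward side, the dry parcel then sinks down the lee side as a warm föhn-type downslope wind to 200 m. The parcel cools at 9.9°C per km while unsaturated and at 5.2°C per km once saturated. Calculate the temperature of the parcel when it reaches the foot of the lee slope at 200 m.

Dry to 3300 m: -9.9 × 1.8 km = -17.82°C, so T = -9.92°C.
Saturated to 4300 m: -5.2 × 1 km = -5.2°C, so T = -15.12°C.
Dry descent to 200 m: +9.9 × 4.1 km = +40.59°C, so T = 25.47°C.

25.47°C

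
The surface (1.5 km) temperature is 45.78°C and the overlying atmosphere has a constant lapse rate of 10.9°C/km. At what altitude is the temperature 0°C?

Height above start = (45.78 − 0) / 10.9 = 4.2 km
Altitude = 1500 m + 4200 m = 5700 m

5.7 km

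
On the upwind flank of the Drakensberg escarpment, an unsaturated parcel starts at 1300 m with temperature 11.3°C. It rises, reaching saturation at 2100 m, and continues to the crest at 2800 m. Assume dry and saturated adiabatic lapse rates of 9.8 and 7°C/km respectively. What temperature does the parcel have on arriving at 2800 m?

From 1300 m to 2100 m (dry): cools by 9.8 × 0.8 = 7.84°C, giving 3.46°C.
From 2100 m to 2800 m (saturated): cools by 7 × 0.7 = 4.9°C, giving -1.44°C.

-1.44°C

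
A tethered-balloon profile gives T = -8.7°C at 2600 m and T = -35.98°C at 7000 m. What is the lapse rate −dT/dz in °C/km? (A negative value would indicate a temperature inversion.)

Γ = −ΔT/Δz = (-8.7 − (-35.98)) / (7000 − 2600) m
  = 27.28°C / 4.4 km = 6.2°C/km

6.2°C/km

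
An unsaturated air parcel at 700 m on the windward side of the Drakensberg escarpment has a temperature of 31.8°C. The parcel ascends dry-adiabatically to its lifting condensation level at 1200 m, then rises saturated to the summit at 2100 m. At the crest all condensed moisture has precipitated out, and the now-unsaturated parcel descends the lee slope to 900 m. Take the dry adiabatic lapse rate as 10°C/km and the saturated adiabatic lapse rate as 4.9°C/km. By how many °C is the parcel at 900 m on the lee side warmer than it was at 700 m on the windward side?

700–1200 m, dry: Δz = 0.5 km ⇒ ΔT = -5°C; T = 26.8°C
1200–2100 m, saturated: Δz = 0.9 km ⇒ ΔT = -4.41°C; T = 22.39°C
2100–900 m, dry descent: Δz = 1.2 km ⇒ ΔT = +12°C; T = 34.39°C
Net change vs windward start: 34.39 − 31.8 = +2.59°C

+2.59°C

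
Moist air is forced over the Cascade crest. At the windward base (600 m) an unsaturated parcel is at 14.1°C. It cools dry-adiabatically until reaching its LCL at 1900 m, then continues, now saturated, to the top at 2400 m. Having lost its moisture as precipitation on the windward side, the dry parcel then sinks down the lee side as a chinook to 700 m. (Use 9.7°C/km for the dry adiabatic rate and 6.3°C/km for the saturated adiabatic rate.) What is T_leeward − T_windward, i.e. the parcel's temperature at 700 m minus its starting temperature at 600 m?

+0.73°C

600 → 1900 m (dry, 9.7°C/km): ΔT = -9.7 × 1.3 = -12.61°C → T = 1.49°C
1900 → 2400 m (saturated, 6.3°C/km): ΔT = -6.3 × 0.5 = -3.15°C → T = -1.66°C
2400 → 700 m (dry descent, 9.7°C/km): ΔT = +9.7 × 1.7 = +16.49°C → T = 14.83°C
Net change vs windward start: 14.83 − 14.1 = +0.73°C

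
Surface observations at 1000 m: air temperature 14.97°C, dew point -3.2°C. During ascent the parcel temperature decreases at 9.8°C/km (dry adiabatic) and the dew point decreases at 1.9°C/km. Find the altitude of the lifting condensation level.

T and T_d converge at 9.8 − 1.9 = 7.9°C per km
Height above start = (14.97 − (-3.2)) / 7.9 = 2.3 km
LCL altitude = 1000 m + 2300 m = 3300 m

3300 m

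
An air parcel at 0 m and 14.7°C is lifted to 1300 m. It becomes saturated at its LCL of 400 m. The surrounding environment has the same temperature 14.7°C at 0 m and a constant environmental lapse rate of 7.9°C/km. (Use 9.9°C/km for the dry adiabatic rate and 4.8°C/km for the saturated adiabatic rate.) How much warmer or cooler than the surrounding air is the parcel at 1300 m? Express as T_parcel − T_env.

+1.99°C (parcel warmer than environment)

Parcel:
  Dry to 400 m: -9.9 × 0.4 km = -3.96°C, so T = 10.74°C.
  Saturated to 1300 m: -4.8 × 0.9 km = -4.32°C, so T = 6.42°C.
Environment:
  Environment to 1300 m: -7.9 × 1.3 km = -10.27°C, so T = 4.43°C.
T_parcel − T_env = 6.42 − 4.43 = +1.99°C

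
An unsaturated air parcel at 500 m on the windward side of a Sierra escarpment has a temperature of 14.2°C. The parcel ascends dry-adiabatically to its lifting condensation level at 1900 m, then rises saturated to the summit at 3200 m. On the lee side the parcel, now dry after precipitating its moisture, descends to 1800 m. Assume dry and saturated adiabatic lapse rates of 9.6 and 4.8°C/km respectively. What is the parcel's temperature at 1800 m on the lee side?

7.96°C

500–1900 m, dry: Δz = 1.4 km ⇒ ΔT = -13.44°C; T = 0.76°C
1900–3200 m, saturated: Δz = 1.3 km ⇒ ΔT = -6.24°C; T = -5.48°C
3200–1800 m, dry descent: Δz = 1.4 km ⇒ ΔT = +13.44°C; T = 7.96°C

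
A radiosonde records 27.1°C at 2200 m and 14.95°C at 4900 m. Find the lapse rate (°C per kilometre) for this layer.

Γ = −ΔT/Δz = (27.1 − 14.95) / (4900 − 2200) m
  = 12.15°C / 2.7 km = 4.5°C/km

4.5°C/km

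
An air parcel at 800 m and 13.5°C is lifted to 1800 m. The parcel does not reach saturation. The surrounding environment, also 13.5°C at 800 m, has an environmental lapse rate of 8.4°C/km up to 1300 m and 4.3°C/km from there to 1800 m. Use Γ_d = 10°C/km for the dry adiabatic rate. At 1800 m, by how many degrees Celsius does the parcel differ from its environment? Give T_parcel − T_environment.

-3.65°C (parcel cooler than environment)

Parcel:
  800–1800 m, dry: Δz = 1 km ⇒ ΔT = -10°C; T = 3.5°C
Environment:
  800–1300 m, environment, lower layer: Δz = 0.5 km ⇒ ΔT = -4.2°C; T = 9.3°C
  1300–1800 m, environment, upper layer: Δz = 0.5 km ⇒ ΔT = -2.15°C; T = 7.15°C
T_parcel − T_env = 3.5 − 7.15 = -3.65°C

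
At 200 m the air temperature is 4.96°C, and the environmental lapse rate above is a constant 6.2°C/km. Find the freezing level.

Height above start = (4.96 − 0) / 6.2 = 0.8 km
Altitude = 200 m + 800 m = 1000 m

1000 m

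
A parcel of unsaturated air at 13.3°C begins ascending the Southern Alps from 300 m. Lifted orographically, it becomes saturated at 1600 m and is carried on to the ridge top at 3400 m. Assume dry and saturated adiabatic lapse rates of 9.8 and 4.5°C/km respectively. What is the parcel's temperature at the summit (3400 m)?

300–1600 m, dry: Δz = 1.3 km ⇒ ΔT = -12.74°C; T = 0.56°C
1600–3400 m, saturated: Δz = 1.8 km ⇒ ΔT = -8.1°C; T = -7.54°C

-7.54°C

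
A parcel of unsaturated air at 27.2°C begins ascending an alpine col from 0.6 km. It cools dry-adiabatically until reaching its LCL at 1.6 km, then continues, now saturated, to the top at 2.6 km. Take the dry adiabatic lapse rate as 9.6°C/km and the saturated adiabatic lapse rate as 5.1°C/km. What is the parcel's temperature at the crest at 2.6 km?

12.5°C

600–1600 m, dry: Δz = 1 km ⇒ ΔT = -9.6°C; T = 17.6°C
1600–2600 m, saturated: Δz = 1 km ⇒ ΔT = -5.1°C; T = 12.5°C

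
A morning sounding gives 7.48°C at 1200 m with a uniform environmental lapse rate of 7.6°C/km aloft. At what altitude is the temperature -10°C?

Height above start = (7.48 − (-10)) / 7.6 = 2.3 km
Altitude = 1200 m + 2300 m = 3500 m

3500 m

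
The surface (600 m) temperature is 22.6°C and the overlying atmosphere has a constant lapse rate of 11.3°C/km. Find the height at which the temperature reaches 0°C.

2600 m

Height above start = (22.6 − 0) / 11.3 = 2 km
Altitude = 600 m + 2000 m = 2600 m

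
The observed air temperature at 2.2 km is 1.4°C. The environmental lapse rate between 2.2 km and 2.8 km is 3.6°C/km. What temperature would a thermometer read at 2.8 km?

-0.76°C

2200 → 2800 m (environmental, 3.6°C/km): ΔT = -3.6 × 0.6 = -2.16°C → T = -0.76°C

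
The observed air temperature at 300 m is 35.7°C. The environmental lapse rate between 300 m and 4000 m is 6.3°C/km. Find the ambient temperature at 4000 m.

12.39°C

300–4000 m, environmental: Δz = 3.7 km ⇒ ΔT = -23.31°C; T = 12.39°C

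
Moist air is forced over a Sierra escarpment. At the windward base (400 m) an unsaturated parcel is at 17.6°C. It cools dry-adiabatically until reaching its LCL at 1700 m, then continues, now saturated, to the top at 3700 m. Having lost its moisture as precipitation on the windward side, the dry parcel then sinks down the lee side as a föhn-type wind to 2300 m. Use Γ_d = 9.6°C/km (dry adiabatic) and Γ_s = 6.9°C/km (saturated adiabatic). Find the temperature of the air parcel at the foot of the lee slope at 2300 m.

From 400 m to 1700 m (dry): cools by 9.6 × 1.3 = 12.48°C, giving 5.12°C.
From 1700 m to 3700 m (saturated): cools by 6.9 × 2 = 13.8°C, giving -8.68°C.
From 3700 m to 2300 m (dry descent): warms by 9.6 × 1.4 = 13.44°C, giving 4.76°C.

4.76°C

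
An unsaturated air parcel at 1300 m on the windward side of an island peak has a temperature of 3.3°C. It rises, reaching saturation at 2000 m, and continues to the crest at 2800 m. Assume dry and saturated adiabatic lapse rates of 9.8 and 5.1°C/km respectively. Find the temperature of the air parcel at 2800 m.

-7.64°C

1300 → 2000 m (dry, 9.8°C/km): ΔT = -9.8 × 0.7 = -6.86°C → T = -3.56°C
2000 → 2800 m (saturated, 5.1°C/km): ΔT = -5.1 × 0.8 = -4.08°C → T = -7.64°C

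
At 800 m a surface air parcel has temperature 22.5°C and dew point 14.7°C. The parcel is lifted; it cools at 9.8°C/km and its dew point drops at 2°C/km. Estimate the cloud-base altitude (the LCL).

1800 m

T and T_d converge at 9.8 − 2 = 7.8°C per km
Height above start = (22.5 − 14.7) / 7.8 = 1 km
LCL altitude = 800 m + 1000 m = 1800 m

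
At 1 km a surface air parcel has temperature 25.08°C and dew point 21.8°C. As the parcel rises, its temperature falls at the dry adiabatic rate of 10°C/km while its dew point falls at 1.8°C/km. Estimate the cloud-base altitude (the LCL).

T and T_d converge at 10 − 1.8 = 8.2°C per km
Height above start = (25.08 − 21.8) / 8.2 = 0.4 km
LCL altitude = 1000 m + 400 m = 1400 m

1.4 km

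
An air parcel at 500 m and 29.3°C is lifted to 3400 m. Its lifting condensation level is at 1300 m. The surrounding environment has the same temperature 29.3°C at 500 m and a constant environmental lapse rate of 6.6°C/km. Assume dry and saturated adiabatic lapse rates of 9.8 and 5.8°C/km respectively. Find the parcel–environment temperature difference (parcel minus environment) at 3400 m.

-0.88°C (parcel cooler than environment)

Parcel:
  Dry to 1300 m: -9.8 × 0.8 km = -7.84°C, so T = 21.46°C.
  Saturated to 3400 m: -5.8 × 2.1 km = -12.18°C, so T = 9.28°C.
Environment:
  Environment to 3400 m: -6.6 × 2.9 km = -19.14°C, so T = 10.16°C.
T_parcel − T_env = 9.28 − 10.16 = -0.88°C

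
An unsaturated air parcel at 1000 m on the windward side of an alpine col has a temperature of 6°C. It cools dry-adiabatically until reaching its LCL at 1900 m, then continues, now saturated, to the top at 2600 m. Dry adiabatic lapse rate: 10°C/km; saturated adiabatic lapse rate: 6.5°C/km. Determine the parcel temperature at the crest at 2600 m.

-7.55°C

Dry to 1900 m: -10 × 0.9 km = -9°C, so T = -3°C.
Saturated to 2600 m: -6.5 × 0.7 km = -4.55°C, so T = -7.55°C.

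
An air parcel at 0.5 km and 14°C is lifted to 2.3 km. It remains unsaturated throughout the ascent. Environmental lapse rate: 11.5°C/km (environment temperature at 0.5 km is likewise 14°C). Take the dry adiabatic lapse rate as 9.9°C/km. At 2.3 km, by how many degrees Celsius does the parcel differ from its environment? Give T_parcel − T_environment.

+2.88°C (parcel warmer than environment)

Parcel:
  From 500 m to 2300 m (dry): cools by 9.9 × 1.8 = 17.82°C, giving -3.82°C.
Environment:
  From 500 m to 2300 m (environment): cools by 11.5 × 1.8 = 20.7°C, giving -6.7°C.
T_parcel − T_env = -3.82 − (-6.7) = +2.88°C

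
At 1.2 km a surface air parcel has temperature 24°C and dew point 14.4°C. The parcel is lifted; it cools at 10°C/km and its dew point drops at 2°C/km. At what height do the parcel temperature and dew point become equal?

T and T_d converge at 10 − 2 = 8°C per km
Height above start = (24 − 14.4) / 8 = 1.2 km
LCL altitude = 1200 m + 1200 m = 2400 m

2.4 km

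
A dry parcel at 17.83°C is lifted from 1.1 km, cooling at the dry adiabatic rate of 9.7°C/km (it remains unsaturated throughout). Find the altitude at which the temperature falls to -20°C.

5 km

Height above start = (17.83 − (-20)) / 9.7 = 3.9 km
Altitude = 1100 m + 3900 m = 5000 m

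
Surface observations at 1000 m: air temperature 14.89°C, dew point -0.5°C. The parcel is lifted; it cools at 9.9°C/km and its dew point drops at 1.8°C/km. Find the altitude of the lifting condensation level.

T and T_d converge at 9.9 − 1.8 = 8.1°C per km
Height above start = (14.89 − (-0.5)) / 8.1 = 1.9 km
LCL altitude = 1000 m + 1900 m = 2900 m

2900 m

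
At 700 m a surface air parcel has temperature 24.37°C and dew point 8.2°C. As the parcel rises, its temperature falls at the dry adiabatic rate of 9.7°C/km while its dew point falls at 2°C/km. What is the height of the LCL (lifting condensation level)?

2800 m

T and T_d converge at 9.7 − 2 = 7.7°C per km
Height above start = (24.37 − 8.2) / 7.7 = 2.1 km
LCL altitude = 700 m + 2100 m = 2800 m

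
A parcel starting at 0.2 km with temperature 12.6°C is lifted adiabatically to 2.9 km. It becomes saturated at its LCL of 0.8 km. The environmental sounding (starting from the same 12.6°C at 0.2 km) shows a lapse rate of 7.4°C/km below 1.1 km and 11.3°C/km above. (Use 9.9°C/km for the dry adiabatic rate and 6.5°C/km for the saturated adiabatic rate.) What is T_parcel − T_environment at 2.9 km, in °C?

Parcel:
  From 200 m to 800 m (dry): cools by 9.9 × 0.6 = 5.94°C, giving 6.66°C.
  From 800 m to 2900 m (saturated): cools by 6.5 × 2.1 = 13.65°C, giving -6.99°C.
Environment:
  From 200 m to 1100 m (environment, lower layer): cools by 7.4 × 0.9 = 6.66°C, giving 5.94°C.
  From 1100 m to 2900 m (environment, upper layer): cools by 11.3 × 1.8 = 20.34°C, giving -14.4°C.
T_parcel − T_env = -6.99 − (-14.4) = +7.41°C

+7.41°C (parcel warmer than environment)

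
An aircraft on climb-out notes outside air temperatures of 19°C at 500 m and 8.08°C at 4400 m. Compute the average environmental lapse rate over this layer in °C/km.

2.8°C/km

Γ = −ΔT/Δz = (19 − 8.08) / (4400 − 500) m
  = 10.92°C / 3.9 km = 2.8°C/km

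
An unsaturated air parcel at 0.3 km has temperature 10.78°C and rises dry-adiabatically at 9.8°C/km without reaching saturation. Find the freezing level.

1.4 km

Height above start = (10.78 − 0) / 9.8 = 1.1 km
Altitude = 300 m + 1100 m = 1400 m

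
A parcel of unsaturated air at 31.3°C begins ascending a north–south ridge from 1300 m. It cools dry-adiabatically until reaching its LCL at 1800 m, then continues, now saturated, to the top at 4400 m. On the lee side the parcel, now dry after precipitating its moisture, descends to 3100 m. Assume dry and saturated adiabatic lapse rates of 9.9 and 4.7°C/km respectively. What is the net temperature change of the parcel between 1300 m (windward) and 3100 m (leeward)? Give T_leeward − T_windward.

-4.3°C

1300 → 1800 m (dry, 9.9°C/km): ΔT = -9.9 × 0.5 = -4.95°C → T = 26.35°C
1800 → 4400 m (saturated, 4.7°C/km): ΔT = -4.7 × 2.6 = -12.22°C → T = 14.13°C
4400 → 3100 m (dry descent, 9.9°C/km): ΔT = +9.9 × 1.3 = +12.87°C → T = 27°C
Net change vs windward start: 27 − 31.3 = -4.3°C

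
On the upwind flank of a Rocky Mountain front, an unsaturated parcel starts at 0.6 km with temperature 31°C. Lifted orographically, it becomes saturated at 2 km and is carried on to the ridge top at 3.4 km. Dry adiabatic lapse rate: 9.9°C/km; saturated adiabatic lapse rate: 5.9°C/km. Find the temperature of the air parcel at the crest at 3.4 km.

From 600 m to 2000 m (dry): cools by 9.9 × 1.4 = 13.86°C, giving 17.14°C.
From 2000 m to 3400 m (saturated): cools by 5.9 × 1.4 = 8.26°C, giving 8.88°C.

8.88°C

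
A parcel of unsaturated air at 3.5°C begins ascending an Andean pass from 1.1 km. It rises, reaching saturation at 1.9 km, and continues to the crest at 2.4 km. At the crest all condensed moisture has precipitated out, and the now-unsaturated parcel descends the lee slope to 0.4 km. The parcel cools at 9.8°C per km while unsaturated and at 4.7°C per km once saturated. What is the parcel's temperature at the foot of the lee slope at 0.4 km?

12.91°C

Dry to 1900 m: -9.8 × 0.8 km = -7.84°C, so T = -4.34°C.
Saturated to 2400 m: -4.7 × 0.5 km = -2.35°C, so T = -6.69°C.
Dry descent to 400 m: +9.8 × 2 km = +19.6°C, so T = 12.91°C.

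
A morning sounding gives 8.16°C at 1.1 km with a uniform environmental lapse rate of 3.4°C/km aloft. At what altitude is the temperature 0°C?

Height above start = (8.16 − 0) / 3.4 = 2.4 km
Altitude = 1100 m + 2400 m = 3500 m

3.5 km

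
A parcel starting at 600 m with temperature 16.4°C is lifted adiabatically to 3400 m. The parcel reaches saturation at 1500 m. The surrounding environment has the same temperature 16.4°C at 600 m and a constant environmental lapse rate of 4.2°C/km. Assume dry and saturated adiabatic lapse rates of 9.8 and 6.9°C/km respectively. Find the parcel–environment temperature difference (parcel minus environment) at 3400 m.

-10.17°C (parcel cooler than environment)

Parcel:
  600 → 1500 m (dry, 9.8°C/km): ΔT = -9.8 × 0.9 = -8.82°C → T = 7.58°C
  1500 → 3400 m (saturated, 6.9°C/km): ΔT = -6.9 × 1.9 = -13.11°C → T = -5.53°C
Environment:
  600 → 3400 m (environment, 4.2°C/km): ΔT = -4.2 × 2.8 = -11.76°C → T = 4.64°C
T_parcel − T_env = -5.53 − 4.64 = -10.17°C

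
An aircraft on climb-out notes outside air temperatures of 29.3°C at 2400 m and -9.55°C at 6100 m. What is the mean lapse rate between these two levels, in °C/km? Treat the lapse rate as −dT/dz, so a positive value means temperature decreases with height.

10.5°C/km

Γ = −ΔT/Δz = (29.3 − (-9.55)) / (6100 − 2400) m
  = 38.85°C / 3.7 km = 10.5°C/km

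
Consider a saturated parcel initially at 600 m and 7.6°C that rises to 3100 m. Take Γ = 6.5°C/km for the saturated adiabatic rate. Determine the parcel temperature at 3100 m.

-8.65°C

Saturated adiabatic to 3100 m: -6.5 × 2.5 km = -16.25°C, so T = -8.65°C.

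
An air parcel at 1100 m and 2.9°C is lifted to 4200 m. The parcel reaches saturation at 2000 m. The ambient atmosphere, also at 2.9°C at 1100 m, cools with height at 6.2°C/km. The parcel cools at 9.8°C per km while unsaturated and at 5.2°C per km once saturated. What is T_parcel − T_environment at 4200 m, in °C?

-1.04°C (parcel cooler than environment)

Parcel:
  1100 → 2000 m (dry, 9.8°C/km): ΔT = -9.8 × 0.9 = -8.82°C → T = -5.92°C
  2000 → 4200 m (saturated, 5.2°C/km): ΔT = -5.2 × 2.2 = -11.44°C → T = -17.36°C
Environment:
  1100 → 4200 m (environment, 6.2°C/km): ΔT = -6.2 × 3.1 = -19.22°C → T = -16.32°C
T_parcel − T_env = -17.36 − (-16.32) = -1.04°C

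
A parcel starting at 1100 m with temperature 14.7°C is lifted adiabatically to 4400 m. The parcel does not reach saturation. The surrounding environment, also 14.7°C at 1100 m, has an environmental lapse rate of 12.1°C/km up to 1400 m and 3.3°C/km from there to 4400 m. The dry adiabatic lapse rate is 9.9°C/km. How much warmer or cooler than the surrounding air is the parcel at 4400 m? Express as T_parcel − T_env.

-19.14°C (parcel cooler than environment)

Parcel:
  1100 → 4400 m (dry, 9.9°C/km): ΔT = -9.9 × 3.3 = -32.67°C → T = -17.97°C
Environment:
  1100 → 1400 m (environment, lower layer, 12.1°C/km): ΔT = -12.1 × 0.3 = -3.63°C → T = 11.07°C
  1400 → 4400 m (environment, upper layer, 3.3°C/km): ΔT = -3.3 × 3 = -9.9°C → T = 1.17°C
T_parcel − T_env = -17.97 − 1.17 = -19.14°C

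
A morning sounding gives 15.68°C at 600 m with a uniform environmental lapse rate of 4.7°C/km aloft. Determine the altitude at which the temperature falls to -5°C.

5000 m

Height above start = (15.68 − (-5)) / 4.7 = 4.4 km
Altitude = 600 m + 4400 m = 5000 m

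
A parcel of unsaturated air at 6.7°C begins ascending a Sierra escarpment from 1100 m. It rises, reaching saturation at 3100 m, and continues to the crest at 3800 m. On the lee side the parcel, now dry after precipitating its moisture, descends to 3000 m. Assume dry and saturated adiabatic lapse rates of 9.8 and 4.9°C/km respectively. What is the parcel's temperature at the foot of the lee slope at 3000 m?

1100–3100 m, dry: Δz = 2 km ⇒ ΔT = -19.6°C; T = -12.9°C
3100–3800 m, saturated: Δz = 0.7 km ⇒ ΔT = -3.43°C; T = -16.33°C
3800–3000 m, dry descent: Δz = 0.8 km ⇒ ΔT = +7.84°C; T = -8.49°C

-8.49°C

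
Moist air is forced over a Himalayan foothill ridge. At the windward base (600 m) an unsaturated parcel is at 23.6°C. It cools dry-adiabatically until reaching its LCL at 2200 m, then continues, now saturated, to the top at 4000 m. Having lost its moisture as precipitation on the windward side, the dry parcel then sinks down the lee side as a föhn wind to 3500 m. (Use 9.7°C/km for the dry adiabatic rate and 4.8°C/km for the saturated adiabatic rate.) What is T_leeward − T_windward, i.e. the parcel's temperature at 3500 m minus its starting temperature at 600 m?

Dry to 2200 m: -9.7 × 1.6 km = -15.52°C, so T = 8.08°C.
Saturated to 4000 m: -4.8 × 1.8 km = -8.64°C, so T = -0.56°C.
Dry descent to 3500 m: +9.7 × 0.5 km = +4.85°C, so T = 4.29°C.
Net change vs windward start: 4.29 − 23.6 = -19.31°C

-19.31°C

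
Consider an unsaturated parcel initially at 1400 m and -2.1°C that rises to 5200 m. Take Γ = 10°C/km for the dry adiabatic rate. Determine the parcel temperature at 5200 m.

-40.1°C

From 1400 m to 5200 m (dry adiabatic): cools by 10 × 3.8 = 38°C, giving -40.1°C.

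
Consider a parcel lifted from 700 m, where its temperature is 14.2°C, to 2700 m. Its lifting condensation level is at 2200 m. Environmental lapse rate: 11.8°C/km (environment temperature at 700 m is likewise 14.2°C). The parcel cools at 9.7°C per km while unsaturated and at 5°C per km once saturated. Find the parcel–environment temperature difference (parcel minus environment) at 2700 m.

Parcel:
  700 → 2200 m (dry, 9.7°C/km): ΔT = -9.7 × 1.5 = -14.55°C → T = -0.35°C
  2200 → 2700 m (saturated, 5°C/km): ΔT = -5 × 0.5 = -2.5°C → T = -2.85°C
Environment:
  700 → 2700 m (environment, 11.8°C/km): ΔT = -11.8 × 2 = -23.6°C → T = -9.4°C
T_parcel − T_env = -2.85 − (-9.4) = +6.55°C

+6.55°C (parcel warmer than environment)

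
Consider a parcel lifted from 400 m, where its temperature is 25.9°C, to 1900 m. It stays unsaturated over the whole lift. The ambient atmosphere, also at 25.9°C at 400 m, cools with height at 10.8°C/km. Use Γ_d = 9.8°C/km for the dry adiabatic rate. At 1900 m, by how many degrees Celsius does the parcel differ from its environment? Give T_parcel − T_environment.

+1.5°C (parcel warmer than environment)

Parcel:
  Dry to 1900 m: -9.8 × 1.5 km = -14.7°C, so T = 11.2°C.
Environment:
  Environment to 1900 m: -10.8 × 1.5 km = -16.2°C, so T = 9.7°C.
T_parcel − T_env = 11.2 − 9.7 = +1.5°C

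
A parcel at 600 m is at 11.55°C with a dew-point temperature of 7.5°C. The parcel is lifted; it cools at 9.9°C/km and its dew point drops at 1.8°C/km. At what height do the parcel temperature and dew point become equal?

T and T_d converge at 9.9 − 1.8 = 8.1°C per km
Height above start = (11.55 − 7.5) / 8.1 = 0.5 km
LCL altitude = 600 m + 500 m = 1100 m

1100 m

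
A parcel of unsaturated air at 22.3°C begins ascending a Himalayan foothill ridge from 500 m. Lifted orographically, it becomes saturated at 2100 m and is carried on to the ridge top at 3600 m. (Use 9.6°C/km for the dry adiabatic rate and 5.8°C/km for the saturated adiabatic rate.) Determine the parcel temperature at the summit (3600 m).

From 500 m to 2100 m (dry): cools by 9.6 × 1.6 = 15.36°C, giving 6.94°C.
From 2100 m to 3600 m (saturated): cools by 5.8 × 1.5 = 8.7°C, giving -1.76°C.

-1.76°C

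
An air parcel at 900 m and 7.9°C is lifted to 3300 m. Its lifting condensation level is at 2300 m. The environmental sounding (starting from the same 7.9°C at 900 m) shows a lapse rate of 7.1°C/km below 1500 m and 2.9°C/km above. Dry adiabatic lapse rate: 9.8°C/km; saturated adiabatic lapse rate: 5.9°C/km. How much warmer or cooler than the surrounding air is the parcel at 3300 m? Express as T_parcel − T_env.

Parcel:
  900–2300 m, dry: Δz = 1.4 km ⇒ ΔT = -13.72°C; T = -5.82°C
  2300–3300 m, saturated: Δz = 1 km ⇒ ΔT = -5.9°C; T = -11.72°C
Environment:
  900–1500 m, environment, lower layer: Δz = 0.6 km ⇒ ΔT = -4.26°C; T = 3.64°C
  1500–3300 m, environment, upper layer: Δz = 1.8 km ⇒ ΔT = -5.22°C; T = -1.58°C
T_parcel − T_env = -11.72 − (-1.58) = -10.14°C

-10.14°C (parcel cooler than environment)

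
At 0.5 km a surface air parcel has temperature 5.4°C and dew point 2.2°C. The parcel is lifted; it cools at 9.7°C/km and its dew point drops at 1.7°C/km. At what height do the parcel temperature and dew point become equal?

0.9 km

T and T_d converge at 9.7 − 1.7 = 8°C per km
Height above start = (5.4 − 2.2) / 8 = 0.4 km
LCL altitude = 500 m + 400 m = 900 m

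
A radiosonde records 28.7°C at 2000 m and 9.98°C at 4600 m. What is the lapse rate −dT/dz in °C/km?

7.2°C/km

Γ = −ΔT/Δz = (28.7 − 9.98) / (4600 − 2000) m
  = 18.72°C / 2.6 km = 7.2°C/km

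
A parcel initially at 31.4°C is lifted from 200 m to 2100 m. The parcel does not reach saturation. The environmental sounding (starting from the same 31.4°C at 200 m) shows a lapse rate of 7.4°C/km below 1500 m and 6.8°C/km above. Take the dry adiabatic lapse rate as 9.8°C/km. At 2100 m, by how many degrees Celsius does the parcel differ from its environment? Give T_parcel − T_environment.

Parcel:
  Dry to 2100 m: -9.8 × 1.9 km = -18.62°C, so T = 12.78°C.
Environment:
  Environment, lower layer to 1500 m: -7.4 × 1.3 km = -9.62°C, so T = 21.78°C.
  Environment, upper layer to 2100 m: -6.8 × 0.6 km = -4.08°C, so T = 17.7°C.
T_parcel − T_env = 12.78 − 17.7 = -4.92°C

-4.92°C (parcel cooler than environment)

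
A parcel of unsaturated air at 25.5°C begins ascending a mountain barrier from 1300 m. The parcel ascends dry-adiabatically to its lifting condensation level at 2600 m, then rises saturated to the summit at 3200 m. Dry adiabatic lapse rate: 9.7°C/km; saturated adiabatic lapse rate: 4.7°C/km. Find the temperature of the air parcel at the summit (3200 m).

10.07°C

1300 → 2600 m (dry, 9.7°C/km): ΔT = -9.7 × 1.3 = -12.61°C → T = 12.89°C
2600 → 3200 m (saturated, 4.7°C/km): ΔT = -4.7 × 0.6 = -2.82°C → T = 10.07°C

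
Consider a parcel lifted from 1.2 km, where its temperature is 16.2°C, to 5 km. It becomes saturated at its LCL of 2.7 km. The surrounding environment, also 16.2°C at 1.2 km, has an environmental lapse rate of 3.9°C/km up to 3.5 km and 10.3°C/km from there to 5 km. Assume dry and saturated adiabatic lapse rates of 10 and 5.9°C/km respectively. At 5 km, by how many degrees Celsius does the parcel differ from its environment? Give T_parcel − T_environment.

Parcel:
  Dry to 2700 m: -10 × 1.5 km = -15°C, so T = 1.2°C.
  Saturated to 5000 m: -5.9 × 2.3 km = -13.57°C, so T = -12.37°C.
Environment:
  Environment, lower layer to 3500 m: -3.9 × 2.3 km = -8.97°C, so T = 7.23°C.
  Environment, upper layer to 5000 m: -10.3 × 1.5 km = -15.45°C, so T = -8.22°C.
T_parcel − T_env = -12.37 − (-8.22) = -4.15°C

-4.15°C (parcel cooler than environment)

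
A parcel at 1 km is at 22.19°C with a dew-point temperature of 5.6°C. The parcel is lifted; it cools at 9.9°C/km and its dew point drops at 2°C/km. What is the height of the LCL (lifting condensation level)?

T and T_d converge at 9.9 − 2 = 7.9°C per km
Height above start = (22.19 − 5.6) / 7.9 = 2.1 km
LCL altitude = 1000 m + 2100 m = 3100 m

3.1 km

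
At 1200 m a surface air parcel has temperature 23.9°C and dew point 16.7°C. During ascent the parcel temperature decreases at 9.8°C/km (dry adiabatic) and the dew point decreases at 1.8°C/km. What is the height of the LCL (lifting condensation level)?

T and T_d converge at 9.8 − 1.8 = 8°C per km
Height above start = (23.9 − 16.7) / 8 = 0.9 km
LCL altitude = 1200 m + 900 m = 2100 m

2100 m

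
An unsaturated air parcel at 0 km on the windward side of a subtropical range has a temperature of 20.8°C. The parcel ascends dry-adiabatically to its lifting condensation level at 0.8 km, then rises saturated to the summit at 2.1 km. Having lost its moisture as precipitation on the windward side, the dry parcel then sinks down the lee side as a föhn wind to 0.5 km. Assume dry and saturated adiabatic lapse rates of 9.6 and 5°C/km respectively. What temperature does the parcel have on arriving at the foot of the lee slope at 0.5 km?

From 0 m to 800 m (dry): cools by 9.6 × 0.8 = 7.68°C, giving 13.12°C.
From 800 m to 2100 m (saturated): cools by 5 × 1.3 = 6.5°C, giving 6.62°C.
From 2100 m to 500 m (dry descent): warms by 9.6 × 1.6 = 15.36°C, giving 21.98°C.

21.98°C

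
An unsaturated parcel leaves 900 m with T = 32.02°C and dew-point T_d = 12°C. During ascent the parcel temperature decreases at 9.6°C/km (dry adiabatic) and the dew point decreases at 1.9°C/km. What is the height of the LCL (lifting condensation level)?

T and T_d converge at 9.6 − 1.9 = 7.7°C per km
Height above start = (32.02 − 12) / 7.7 = 2.6 km
LCL altitude = 900 m + 2600 m = 3500 m

3500 m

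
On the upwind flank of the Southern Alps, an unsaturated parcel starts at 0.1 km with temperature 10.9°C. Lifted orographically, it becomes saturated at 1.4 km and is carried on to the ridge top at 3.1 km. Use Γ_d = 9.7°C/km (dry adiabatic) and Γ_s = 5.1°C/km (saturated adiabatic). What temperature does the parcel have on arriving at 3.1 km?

100–1400 m, dry: Δz = 1.3 km ⇒ ΔT = -12.61°C; T = -1.71°C
1400–3100 m, saturated: Δz = 1.7 km ⇒ ΔT = -8.67°C; T = -10.38°C

-10.38°C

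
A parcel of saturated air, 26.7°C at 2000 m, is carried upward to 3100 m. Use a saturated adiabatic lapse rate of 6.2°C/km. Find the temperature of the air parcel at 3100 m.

Saturated adiabatic to 3100 m: -6.2 × 1.1 km = -6.82°C, so T = 19.88°C.

19.88°C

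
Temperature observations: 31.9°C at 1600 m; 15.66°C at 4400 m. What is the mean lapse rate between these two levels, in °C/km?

5.8°C/km

Γ = −ΔT/Δz = (31.9 − 15.66) / (4400 − 1600) m
  = 16.24°C / 2.8 km = 5.8°C/km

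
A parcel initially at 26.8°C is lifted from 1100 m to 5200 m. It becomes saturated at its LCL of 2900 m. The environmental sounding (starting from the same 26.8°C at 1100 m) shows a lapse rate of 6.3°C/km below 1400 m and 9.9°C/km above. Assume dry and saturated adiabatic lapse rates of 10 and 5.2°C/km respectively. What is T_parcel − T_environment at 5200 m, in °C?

Parcel:
  1100 → 2900 m (dry, 10°C/km): ΔT = -10 × 1.8 = -18°C → T = 8.8°C
  2900 → 5200 m (saturated, 5.2°C/km): ΔT = -5.2 × 2.3 = -11.96°C → T = -3.16°C
Environment:
  1100 → 1400 m (environment, lower layer, 6.3°C/km): ΔT = -6.3 × 0.3 = -1.89°C → T = 24.91°C
  1400 → 5200 m (environment, upper layer, 9.9°C/km): ΔT = -9.9 × 3.8 = -37.62°C → T = -12.71°C
T_parcel − T_env = -3.16 − (-12.71) = +9.55°C

+9.55°C (parcel warmer than environment)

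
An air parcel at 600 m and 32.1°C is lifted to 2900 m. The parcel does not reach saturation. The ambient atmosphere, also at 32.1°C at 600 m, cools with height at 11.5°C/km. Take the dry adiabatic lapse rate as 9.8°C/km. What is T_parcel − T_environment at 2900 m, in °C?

+3.91°C (parcel warmer than environment)

Parcel:
  Dry to 2900 m: -9.8 × 2.3 km = -22.54°C, so T = 9.56°C.
Environment:
  Environment to 2900 m: -11.5 × 2.3 km = -26.45°C, so T = 5.65°C.
T_parcel − T_env = 9.56 − 5.65 = +3.91°C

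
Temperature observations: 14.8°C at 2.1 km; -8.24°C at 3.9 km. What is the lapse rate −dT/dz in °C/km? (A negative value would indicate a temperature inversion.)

12.8°C/km

Γ = −ΔT/Δz = (14.8 − (-8.24)) / (3900 − 2100) m
  = 23.04°C / 1.8 km = 12.8°C/km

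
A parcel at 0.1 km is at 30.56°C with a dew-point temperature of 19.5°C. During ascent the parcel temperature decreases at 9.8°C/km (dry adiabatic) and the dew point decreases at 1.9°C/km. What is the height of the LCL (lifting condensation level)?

1.5 km

T and T_d converge at 9.8 − 1.9 = 7.9°C per km
Height above start = (30.56 − 19.5) / 7.9 = 1.4 km
LCL altitude = 100 m + 1400 m = 1500 m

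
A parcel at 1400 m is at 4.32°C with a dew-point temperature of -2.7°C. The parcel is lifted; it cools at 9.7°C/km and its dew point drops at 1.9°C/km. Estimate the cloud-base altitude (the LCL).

T and T_d converge at 9.7 − 1.9 = 7.8°C per km
Height above start = (4.32 − (-2.7)) / 7.8 = 0.9 km
LCL altitude = 1400 m + 900 m = 2300 m

2300 m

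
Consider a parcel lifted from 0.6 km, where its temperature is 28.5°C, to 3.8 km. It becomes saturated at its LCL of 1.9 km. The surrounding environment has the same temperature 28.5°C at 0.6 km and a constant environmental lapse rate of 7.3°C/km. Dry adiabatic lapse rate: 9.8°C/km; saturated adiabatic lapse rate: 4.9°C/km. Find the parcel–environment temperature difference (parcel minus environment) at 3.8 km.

Parcel:
  From 600 m to 1900 m (dry): cools by 9.8 × 1.3 = 12.74°C, giving 15.76°C.
  From 1900 m to 3800 m (saturated): cools by 4.9 × 1.9 = 9.31°C, giving 6.45°C.
Environment:
  From 600 m to 3800 m (environment): cools by 7.3 × 3.2 = 23.36°C, giving 5.14°C.
T_parcel − T_env = 6.45 − 5.14 = +1.31°C

+1.31°C (parcel warmer than environment)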